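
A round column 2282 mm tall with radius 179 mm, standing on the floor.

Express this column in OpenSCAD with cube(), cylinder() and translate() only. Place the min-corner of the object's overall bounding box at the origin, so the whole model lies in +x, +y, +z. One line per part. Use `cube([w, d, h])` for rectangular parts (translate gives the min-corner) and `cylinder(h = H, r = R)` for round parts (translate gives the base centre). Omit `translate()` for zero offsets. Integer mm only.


translate([179, 179, 0]) cylinder(h = 2282, r = 179);


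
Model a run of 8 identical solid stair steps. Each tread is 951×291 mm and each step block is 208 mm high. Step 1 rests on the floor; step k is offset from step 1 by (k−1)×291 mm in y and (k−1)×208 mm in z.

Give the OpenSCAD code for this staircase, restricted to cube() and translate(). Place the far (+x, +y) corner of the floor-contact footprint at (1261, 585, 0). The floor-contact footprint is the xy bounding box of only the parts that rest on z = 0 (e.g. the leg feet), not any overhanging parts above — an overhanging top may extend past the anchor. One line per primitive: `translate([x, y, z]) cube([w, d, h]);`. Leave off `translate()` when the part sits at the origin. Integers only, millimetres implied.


translate([310, 294, 0]) cube([951, 291, 208]);
translate([310, 585, 208]) cube([951, 291, 208]);
translate([310, 876, 416]) cube([951, 291, 208]);
translate([310, 1167, 624]) cube([951, 291, 208]);
translate([310, 1458, 832]) cube([951, 291, 208]);
translate([310, 1749, 1040]) cube([951, 291, 208]);
translate([310, 2040, 1248]) cube([951, 291, 208]);
translate([310, 2331, 1456]) cube([951, 291, 208]);


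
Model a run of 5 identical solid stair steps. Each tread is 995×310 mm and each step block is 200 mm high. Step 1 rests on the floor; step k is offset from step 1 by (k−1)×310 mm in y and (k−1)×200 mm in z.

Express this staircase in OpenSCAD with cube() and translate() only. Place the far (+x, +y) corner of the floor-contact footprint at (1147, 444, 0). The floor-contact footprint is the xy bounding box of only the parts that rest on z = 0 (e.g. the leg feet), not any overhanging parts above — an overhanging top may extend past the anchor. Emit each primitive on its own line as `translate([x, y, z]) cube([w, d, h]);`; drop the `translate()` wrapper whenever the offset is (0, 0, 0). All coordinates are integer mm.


translate([152, 134, 0]) cube([995, 310, 200]);
translate([152, 444, 200]) cube([995, 310, 200]);
translate([152, 754, 400]) cube([995, 310, 200]);
translate([152, 1064, 600]) cube([995, 310, 200]);
translate([152, 1374, 800]) cube([995, 310, 200]);


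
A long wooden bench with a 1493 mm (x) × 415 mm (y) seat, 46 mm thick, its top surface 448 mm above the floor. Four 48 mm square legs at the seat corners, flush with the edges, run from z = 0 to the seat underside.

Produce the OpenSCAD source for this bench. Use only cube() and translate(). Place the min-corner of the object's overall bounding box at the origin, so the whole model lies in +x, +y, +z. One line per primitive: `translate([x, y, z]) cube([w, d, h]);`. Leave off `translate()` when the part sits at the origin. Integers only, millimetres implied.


translate([0, 0, 402]) cube([1493, 415, 46]);
cube([48, 48, 402]);
translate([0, 367, 0]) cube([48, 48, 402]);
translate([1445, 0, 0]) cube([48, 48, 402]);
translate([1445, 367, 0]) cube([48, 48, 402]);


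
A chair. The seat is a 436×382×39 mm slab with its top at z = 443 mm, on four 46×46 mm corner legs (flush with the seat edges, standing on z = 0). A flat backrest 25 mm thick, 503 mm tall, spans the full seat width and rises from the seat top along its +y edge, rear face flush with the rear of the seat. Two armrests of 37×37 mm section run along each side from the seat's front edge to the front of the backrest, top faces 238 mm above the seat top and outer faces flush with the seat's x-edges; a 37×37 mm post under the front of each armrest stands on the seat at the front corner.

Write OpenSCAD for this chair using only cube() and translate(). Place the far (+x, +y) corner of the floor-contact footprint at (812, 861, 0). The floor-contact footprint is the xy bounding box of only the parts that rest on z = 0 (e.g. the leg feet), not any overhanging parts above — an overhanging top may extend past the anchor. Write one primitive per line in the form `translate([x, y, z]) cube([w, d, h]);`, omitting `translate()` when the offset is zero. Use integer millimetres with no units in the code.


translate([376, 479, 404]) cube([436, 382, 39]);
translate([376, 479, 0]) cube([46, 46, 404]);
translate([766, 479, 0]) cube([46, 46, 404]);
translate([376, 815, 0]) cube([46, 46, 404]);
translate([766, 815, 0]) cube([46, 46, 404]);
translate([376, 836, 443]) cube([436, 25, 503]);
translate([376, 479, 644]) cube([37, 357, 37]);
translate([775, 479, 644]) cube([37, 357, 37]);
translate([376, 479, 443]) cube([37, 37, 201]);
translate([775, 479, 443]) cube([37, 37, 201]);


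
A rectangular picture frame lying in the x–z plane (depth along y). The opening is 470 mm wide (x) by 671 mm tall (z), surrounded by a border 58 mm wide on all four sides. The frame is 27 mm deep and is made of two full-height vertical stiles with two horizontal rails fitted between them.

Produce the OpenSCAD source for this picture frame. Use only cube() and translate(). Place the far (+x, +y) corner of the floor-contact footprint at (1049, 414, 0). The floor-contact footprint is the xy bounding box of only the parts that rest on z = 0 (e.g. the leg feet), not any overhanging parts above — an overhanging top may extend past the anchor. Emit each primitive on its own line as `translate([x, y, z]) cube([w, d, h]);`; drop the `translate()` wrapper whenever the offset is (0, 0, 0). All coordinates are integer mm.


translate([463, 387, 0]) cube([58, 27, 787]);
translate([991, 387, 0]) cube([58, 27, 787]);
translate([521, 387, 0]) cube([470, 27, 58]);
translate([521, 387, 729]) cube([470, 27, 58]);


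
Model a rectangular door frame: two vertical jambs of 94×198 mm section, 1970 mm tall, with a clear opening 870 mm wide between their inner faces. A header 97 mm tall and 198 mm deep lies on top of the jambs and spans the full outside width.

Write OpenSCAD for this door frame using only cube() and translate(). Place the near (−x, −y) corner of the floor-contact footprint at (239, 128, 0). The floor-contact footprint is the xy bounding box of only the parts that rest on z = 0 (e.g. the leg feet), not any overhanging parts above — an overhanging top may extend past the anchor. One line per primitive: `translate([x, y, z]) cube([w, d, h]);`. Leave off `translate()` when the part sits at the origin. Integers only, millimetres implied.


translate([239, 128, 0]) cube([94, 198, 1970]);
translate([1203, 128, 0]) cube([94, 198, 1970]);
translate([239, 128, 1970]) cube([1058, 198, 97]);


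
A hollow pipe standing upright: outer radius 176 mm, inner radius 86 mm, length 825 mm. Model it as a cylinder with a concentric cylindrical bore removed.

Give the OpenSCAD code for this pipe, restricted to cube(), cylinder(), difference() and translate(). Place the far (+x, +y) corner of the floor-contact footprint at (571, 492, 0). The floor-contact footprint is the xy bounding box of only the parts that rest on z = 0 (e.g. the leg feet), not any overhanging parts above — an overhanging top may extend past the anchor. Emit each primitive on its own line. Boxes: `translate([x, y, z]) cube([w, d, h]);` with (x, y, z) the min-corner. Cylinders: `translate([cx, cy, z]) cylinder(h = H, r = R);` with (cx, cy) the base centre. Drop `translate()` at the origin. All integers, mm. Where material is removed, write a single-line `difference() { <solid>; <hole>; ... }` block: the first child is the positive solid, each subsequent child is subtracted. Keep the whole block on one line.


difference() { translate([395, 316, 0]) cylinder(h = 825, r = 176); translate([395, 316, 0]) cylinder(h = 825, r = 86); }


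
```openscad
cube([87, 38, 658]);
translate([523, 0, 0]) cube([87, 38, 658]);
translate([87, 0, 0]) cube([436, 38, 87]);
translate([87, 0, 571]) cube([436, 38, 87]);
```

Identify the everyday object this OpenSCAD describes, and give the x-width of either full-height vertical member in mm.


A picture frame. The border width is 87 mm.

Four thin pieces enclosing a rectangular opening — a picture frame. The two full-height stiles are 658 mm tall; the top rail sits at z = 571 and is 87 mm tall, so the border above the opening is 658 − 571 = 87 mm, matching the stile x-width.


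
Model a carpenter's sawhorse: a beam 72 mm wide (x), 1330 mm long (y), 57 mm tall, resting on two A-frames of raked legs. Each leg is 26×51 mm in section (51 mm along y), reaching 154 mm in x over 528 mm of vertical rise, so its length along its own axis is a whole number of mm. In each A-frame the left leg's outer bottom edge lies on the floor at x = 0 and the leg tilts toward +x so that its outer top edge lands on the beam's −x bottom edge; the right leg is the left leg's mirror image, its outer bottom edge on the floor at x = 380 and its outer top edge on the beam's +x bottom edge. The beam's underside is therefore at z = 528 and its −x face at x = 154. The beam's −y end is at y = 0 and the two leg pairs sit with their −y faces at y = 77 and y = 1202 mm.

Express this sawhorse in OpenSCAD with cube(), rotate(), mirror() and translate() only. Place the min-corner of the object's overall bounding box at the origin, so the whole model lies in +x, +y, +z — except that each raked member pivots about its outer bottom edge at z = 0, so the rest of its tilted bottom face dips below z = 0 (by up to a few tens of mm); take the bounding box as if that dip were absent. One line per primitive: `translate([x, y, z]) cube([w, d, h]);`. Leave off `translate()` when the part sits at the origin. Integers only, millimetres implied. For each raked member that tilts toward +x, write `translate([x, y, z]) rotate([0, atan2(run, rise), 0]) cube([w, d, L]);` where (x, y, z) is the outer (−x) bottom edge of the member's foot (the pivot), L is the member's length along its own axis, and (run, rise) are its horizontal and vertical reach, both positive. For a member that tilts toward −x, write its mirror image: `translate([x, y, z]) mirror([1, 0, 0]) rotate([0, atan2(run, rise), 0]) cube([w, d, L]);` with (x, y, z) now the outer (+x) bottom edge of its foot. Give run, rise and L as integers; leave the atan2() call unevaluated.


translate([154, 0, 528]) cube([72, 1330, 57]);
translate([0, 77, 0]) rotate([0, atan2(154, 528), 0]) cube([26, 51, 550]);
translate([380, 77, 0]) mirror([1, 0, 0]) rotate([0, atan2(154, 528), 0]) cube([26, 51, 550]);
translate([0, 1202, 0]) rotate([0, atan2(154, 528), 0]) cube([26, 51, 550]);
translate([380, 1202, 0]) mirror([1, 0, 0]) rotate([0, atan2(154, 528), 0]) cube([26, 51, 550]);


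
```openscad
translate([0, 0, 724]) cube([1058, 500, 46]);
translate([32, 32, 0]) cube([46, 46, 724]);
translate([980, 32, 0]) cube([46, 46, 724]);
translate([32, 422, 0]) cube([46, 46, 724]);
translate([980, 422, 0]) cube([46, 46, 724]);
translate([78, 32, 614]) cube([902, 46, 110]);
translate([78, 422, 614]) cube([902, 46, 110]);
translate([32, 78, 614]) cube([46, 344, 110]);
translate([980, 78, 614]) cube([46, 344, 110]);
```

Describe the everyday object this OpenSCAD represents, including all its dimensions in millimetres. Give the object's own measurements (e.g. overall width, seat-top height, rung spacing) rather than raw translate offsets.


A rectangular dining table. The top is 1058×500×46 mm with its upper surface at z = 770 mm. It stands on four 46×46 mm square legs, each inset 32 mm from the nearest pair of top edges, running from the floor to the underside of the top. Four apron rails, 46 mm thick and 110 mm tall, run between adjacent legs with their top edges flush with the underside of the top and their outer faces flush with the legs' outer faces.


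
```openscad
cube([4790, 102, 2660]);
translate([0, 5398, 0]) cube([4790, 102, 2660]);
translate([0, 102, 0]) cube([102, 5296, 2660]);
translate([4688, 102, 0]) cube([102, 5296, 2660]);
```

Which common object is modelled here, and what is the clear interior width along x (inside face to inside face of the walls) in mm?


A house (or room) frame. The interior width is 4586 mm.

Four 2660 mm walls enclosing a rectangle with no floor or roof — a room or house frame. Outside width is 4790 mm and wall thickness is 102 mm, so the interior width is 4790 − 2 × 102 = 4586 mm.


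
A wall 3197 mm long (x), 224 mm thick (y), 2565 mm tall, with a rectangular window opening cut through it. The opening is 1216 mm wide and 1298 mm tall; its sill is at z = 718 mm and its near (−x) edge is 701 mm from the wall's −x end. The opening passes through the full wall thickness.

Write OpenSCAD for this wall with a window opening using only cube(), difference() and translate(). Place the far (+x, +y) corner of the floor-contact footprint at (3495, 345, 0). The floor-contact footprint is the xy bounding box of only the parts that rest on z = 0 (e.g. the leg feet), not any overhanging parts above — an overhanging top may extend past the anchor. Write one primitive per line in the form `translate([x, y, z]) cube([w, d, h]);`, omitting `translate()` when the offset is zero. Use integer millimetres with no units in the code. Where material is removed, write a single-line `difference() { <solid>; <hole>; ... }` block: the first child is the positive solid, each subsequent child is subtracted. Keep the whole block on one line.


difference() { translate([298, 121, 0]) cube([3197, 224, 2565]); translate([999, 121, 718]) cube([1216, 224, 1298]); }


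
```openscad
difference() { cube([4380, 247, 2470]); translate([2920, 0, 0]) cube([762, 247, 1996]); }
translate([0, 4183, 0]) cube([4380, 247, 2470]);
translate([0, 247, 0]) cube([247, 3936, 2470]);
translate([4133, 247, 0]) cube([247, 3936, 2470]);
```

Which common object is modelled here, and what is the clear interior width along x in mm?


A single room. The interior width is 3886 mm.

Four walls enclosing a rectangle with a door in the front wall — a room. Outside width 4380 minus two 247 mm walls gives 3886 mm.


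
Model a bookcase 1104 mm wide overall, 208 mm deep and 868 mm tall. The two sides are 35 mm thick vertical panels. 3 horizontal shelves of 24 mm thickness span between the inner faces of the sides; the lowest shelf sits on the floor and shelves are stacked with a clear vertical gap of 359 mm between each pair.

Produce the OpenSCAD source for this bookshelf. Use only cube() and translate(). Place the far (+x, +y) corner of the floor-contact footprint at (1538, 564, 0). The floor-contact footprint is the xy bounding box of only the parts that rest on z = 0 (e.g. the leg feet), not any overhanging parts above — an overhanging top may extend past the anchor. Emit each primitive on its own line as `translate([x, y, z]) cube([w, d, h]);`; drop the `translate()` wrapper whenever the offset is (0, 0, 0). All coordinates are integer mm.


translate([434, 356, 0]) cube([35, 208, 868]);
translate([1503, 356, 0]) cube([35, 208, 868]);
translate([469, 356, 0]) cube([1034, 208, 24]);
translate([469, 356, 383]) cube([1034, 208, 24]);
translate([469, 356, 766]) cube([1034, 208, 24]);


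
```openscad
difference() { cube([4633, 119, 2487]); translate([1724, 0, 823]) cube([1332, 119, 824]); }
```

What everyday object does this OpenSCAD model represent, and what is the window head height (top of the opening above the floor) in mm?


A wall with a window opening. The window head height is 1647 mm.

A wall with a rectangular opening subtracted — a window. Sill at z = 823, opening 824 mm tall, so the head is at 823 + 824 = 1647 mm.


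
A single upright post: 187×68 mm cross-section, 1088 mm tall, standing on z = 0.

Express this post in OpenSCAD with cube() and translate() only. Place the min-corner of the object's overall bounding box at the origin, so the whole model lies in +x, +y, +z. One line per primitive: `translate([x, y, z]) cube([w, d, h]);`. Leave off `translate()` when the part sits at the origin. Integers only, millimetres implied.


cube([187, 68, 1088]);


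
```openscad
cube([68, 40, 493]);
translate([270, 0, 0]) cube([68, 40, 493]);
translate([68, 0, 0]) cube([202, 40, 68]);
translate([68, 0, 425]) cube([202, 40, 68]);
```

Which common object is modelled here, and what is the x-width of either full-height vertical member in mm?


A picture frame. The border width is 68 mm.

Four thin pieces enclosing a rectangular opening — a picture frame. The two full-height stiles are 493 mm tall; the top rail sits at z = 425 and is 68 mm tall, so the border above the opening is 493 − 425 = 68 mm, matching the stile x-width.


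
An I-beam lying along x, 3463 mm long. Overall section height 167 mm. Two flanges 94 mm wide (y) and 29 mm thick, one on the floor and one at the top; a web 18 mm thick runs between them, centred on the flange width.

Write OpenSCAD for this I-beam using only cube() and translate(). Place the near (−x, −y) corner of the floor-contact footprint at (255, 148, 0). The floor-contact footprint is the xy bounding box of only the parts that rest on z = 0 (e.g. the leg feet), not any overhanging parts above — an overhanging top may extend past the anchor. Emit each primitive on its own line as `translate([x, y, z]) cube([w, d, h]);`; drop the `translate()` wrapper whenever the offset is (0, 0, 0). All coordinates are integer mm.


translate([255, 148, 0]) cube([3463, 94, 29]);
translate([255, 186, 29]) cube([3463, 18, 109]);
translate([255, 148, 138]) cube([3463, 94, 29]);


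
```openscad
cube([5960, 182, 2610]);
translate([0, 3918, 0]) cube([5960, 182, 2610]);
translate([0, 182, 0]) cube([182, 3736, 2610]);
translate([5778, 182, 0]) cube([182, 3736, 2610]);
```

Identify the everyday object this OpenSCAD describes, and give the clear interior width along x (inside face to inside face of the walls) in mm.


A house (or room) frame. The interior width is 5596 mm.

Four 2610 mm walls enclosing a rectangle with no floor or roof — a room or house frame. Outside width is 5960 mm and wall thickness is 182 mm, so the interior width is 5960 − 2 × 182 = 5596 mm.


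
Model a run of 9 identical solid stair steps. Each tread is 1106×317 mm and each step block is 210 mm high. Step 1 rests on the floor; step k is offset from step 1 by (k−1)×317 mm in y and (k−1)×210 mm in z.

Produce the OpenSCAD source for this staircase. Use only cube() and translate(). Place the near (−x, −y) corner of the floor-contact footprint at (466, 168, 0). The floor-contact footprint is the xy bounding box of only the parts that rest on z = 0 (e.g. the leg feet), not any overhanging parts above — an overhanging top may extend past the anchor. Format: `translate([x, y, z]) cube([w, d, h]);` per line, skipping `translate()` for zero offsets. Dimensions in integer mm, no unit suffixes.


translate([466, 168, 0]) cube([1106, 317, 210]);
translate([466, 485, 210]) cube([1106, 317, 210]);
translate([466, 802, 420]) cube([1106, 317, 210]);
translate([466, 1119, 630]) cube([1106, 317, 210]);
translate([466, 1436, 840]) cube([1106, 317, 210]);
translate([466, 1753, 1050]) cube([1106, 317, 210]);
translate([466, 2070, 1260]) cube([1106, 317, 210]);
translate([466, 2387, 1470]) cube([1106, 317, 210]);
translate([466, 2704, 1680]) cube([1106, 317, 210]);


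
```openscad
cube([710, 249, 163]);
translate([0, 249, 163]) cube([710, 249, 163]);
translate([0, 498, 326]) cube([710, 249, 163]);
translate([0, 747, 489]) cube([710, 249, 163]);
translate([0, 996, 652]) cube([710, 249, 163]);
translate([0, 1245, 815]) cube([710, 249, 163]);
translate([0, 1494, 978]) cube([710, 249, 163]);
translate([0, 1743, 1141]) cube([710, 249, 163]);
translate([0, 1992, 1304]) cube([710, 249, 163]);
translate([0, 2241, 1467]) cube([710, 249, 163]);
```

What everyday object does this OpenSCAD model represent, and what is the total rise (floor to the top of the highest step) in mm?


A staircase. The total rise is 1630 mm.

10 identical blocks, each offset up and back from the previous — a staircase. Each step is 163 mm tall and there are 10 of them, so the total rise is 10 × 163 = 1630 mm.


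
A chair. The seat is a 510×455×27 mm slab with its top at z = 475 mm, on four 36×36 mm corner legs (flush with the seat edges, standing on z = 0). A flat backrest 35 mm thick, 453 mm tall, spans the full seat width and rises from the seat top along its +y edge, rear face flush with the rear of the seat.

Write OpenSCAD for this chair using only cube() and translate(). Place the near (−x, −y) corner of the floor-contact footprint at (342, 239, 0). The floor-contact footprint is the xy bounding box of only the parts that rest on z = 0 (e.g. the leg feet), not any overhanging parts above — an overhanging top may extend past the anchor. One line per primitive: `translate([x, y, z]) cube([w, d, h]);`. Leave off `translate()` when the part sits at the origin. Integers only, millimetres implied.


translate([342, 239, 448]) cube([510, 455, 27]);
translate([342, 239, 0]) cube([36, 36, 448]);
translate([816, 239, 0]) cube([36, 36, 448]);
translate([342, 658, 0]) cube([36, 36, 448]);
translate([816, 658, 0]) cube([36, 36, 448]);
translate([342, 659, 475]) cube([510, 35, 453]);


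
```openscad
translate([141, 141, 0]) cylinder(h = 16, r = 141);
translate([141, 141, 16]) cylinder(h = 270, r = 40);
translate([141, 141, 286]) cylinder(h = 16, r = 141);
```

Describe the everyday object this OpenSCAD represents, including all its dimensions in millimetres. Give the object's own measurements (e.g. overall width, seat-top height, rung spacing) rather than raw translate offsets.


A spool: two coaxial disc flanges of radius 141 mm and thickness 16 mm, joined by a core cylinder of radius 40 mm and height 270 mm. The lower flange rests on z = 0 and the three cylinders share a vertical axis.


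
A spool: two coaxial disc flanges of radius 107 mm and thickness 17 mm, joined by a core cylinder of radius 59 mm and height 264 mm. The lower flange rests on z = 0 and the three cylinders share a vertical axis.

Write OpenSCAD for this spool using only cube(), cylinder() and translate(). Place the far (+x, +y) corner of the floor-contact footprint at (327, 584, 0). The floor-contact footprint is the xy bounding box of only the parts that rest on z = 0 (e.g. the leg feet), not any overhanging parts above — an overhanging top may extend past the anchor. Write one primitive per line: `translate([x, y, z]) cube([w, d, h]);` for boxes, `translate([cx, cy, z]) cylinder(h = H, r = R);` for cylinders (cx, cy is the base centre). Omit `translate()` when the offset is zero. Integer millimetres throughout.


translate([220, 477, 0]) cylinder(h = 17, r = 107);
translate([220, 477, 17]) cylinder(h = 264, r = 59);
translate([220, 477, 281]) cylinder(h = 17, r = 107);


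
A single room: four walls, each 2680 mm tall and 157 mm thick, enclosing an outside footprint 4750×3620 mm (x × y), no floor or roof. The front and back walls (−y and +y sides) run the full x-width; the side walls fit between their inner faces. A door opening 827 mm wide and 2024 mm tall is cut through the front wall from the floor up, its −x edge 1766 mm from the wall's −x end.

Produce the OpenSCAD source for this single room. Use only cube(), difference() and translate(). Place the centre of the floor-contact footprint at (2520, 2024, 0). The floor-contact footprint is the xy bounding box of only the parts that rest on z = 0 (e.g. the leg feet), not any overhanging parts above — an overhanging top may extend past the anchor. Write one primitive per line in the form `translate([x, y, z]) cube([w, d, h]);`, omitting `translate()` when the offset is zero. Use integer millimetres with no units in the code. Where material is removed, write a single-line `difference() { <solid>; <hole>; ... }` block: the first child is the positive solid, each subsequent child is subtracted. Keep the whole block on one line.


difference() { translate([145, 214, 0]) cube([4750, 157, 2680]); translate([1911, 214, 0]) cube([827, 157, 2024]); }
translate([145, 3677, 0]) cube([4750, 157, 2680]);
translate([145, 371, 0]) cube([157, 3306, 2680]);
translate([4738, 371, 0]) cube([157, 3306, 2680]);


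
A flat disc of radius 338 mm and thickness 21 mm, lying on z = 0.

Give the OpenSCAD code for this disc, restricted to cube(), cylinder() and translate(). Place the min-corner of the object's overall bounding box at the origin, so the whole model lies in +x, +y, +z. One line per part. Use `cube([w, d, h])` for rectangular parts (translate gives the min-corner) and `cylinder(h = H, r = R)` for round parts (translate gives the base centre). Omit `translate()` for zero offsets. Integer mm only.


translate([338, 338, 0]) cylinder(h = 21, r = 338);


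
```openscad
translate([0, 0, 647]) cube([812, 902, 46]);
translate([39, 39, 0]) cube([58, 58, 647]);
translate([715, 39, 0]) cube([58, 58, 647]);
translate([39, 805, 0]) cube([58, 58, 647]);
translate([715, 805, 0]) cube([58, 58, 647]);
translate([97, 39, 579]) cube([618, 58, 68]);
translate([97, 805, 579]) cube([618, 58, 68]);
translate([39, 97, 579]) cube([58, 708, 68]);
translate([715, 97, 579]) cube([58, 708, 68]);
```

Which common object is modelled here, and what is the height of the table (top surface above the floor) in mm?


A table. The table height is 693 mm.

A 812×902×46 slab sits at z = 647 on four 58 mm square posts — a table. The top surface is at 647 + 46 = 693 mm.


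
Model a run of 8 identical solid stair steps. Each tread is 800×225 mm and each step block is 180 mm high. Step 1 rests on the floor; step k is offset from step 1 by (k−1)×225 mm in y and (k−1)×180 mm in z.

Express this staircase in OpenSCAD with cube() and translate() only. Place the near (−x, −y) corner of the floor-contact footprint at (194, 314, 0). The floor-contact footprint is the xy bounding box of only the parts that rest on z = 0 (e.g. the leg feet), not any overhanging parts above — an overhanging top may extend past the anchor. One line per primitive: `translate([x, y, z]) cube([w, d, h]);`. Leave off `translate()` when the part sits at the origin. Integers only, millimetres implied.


translate([194, 314, 0]) cube([800, 225, 180]);
translate([194, 539, 180]) cube([800, 225, 180]);
translate([194, 764, 360]) cube([800, 225, 180]);
translate([194, 989, 540]) cube([800, 225, 180]);
translate([194, 1214, 720]) cube([800, 225, 180]);
translate([194, 1439, 900]) cube([800, 225, 180]);
translate([194, 1664, 1080]) cube([800, 225, 180]);
translate([194, 1889, 1260]) cube([800, 225, 180]);


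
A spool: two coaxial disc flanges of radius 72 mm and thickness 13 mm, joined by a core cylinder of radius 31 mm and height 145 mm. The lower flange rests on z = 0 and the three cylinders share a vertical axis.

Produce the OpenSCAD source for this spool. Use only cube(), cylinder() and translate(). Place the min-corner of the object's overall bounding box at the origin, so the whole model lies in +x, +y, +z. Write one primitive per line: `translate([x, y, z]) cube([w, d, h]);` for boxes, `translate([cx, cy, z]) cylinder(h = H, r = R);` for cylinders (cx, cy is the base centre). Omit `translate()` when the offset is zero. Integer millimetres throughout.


translate([72, 72, 0]) cylinder(h = 13, r = 72);
translate([72, 72, 13]) cylinder(h = 145, r = 31);
translate([72, 72, 158]) cylinder(h = 13, r = 72);


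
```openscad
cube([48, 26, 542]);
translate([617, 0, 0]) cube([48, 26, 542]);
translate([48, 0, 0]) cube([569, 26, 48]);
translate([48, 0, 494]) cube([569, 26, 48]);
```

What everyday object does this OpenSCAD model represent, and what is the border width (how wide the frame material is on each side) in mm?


A picture frame. The border width is 48 mm.

Four thin pieces enclosing a rectangular opening — a picture frame. The two full-height stiles are 542 mm tall; the top rail sits at z = 494 and is 48 mm tall, so the border above the opening is 542 − 494 = 48 mm, matching the stile x-width.


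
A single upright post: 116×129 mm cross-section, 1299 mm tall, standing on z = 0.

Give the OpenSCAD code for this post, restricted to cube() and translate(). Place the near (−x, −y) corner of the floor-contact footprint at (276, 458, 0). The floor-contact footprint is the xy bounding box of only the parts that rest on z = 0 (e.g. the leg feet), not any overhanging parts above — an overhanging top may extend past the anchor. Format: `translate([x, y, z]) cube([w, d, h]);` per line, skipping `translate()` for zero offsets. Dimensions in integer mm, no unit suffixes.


translate([276, 458, 0]) cube([116, 129, 1299]);


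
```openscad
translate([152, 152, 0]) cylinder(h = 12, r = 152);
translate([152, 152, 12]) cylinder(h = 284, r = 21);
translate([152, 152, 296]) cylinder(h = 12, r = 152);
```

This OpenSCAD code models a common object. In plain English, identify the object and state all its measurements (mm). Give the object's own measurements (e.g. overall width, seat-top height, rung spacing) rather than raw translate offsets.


A spool: two coaxial disc flanges of radius 152 mm and thickness 12 mm, joined by a core cylinder of radius 21 mm and height 284 mm. The lower flange rests on z = 0 and the three cylinders share a vertical axis.


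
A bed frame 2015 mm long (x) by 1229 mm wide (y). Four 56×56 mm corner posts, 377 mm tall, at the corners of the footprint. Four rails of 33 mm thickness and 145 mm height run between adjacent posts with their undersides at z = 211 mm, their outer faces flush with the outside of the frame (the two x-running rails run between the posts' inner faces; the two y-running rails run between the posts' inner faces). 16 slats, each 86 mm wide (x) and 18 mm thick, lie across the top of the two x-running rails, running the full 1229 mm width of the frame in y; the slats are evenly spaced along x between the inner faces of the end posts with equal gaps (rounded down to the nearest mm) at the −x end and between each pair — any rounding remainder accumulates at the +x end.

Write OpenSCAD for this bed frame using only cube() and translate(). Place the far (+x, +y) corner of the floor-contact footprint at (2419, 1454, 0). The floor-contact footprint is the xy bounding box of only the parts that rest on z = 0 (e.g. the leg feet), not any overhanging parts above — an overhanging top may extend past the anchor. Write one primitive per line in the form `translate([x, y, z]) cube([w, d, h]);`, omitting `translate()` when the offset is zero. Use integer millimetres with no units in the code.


translate([404, 225, 0]) cube([56, 56, 377]);
translate([404, 1398, 0]) cube([56, 56, 377]);
translate([2363, 225, 0]) cube([56, 56, 377]);
translate([2363, 1398, 0]) cube([56, 56, 377]);
translate([460, 225, 211]) cube([1903, 33, 145]);
translate([460, 1421, 211]) cube([1903, 33, 145]);
translate([404, 281, 211]) cube([33, 1117, 145]);
translate([2386, 281, 211]) cube([33, 1117, 145]);
translate([491, 225, 356]) cube([86, 1229, 18]);
translate([608, 225, 356]) cube([86, 1229, 18]);
translate([725, 225, 356]) cube([86, 1229, 18]);
translate([842, 225, 356]) cube([86, 1229, 18]);
translate([959, 225, 356]) cube([86, 1229, 18]);
translate([1076, 225, 356]) cube([86, 1229, 18]);
translate([1193, 225, 356]) cube([86, 1229, 18]);
translate([1310, 225, 356]) cube([86, 1229, 18]);
translate([1427, 225, 356]) cube([86, 1229, 18]);
translate([1544, 225, 356]) cube([86, 1229, 18]);
translate([1661, 225, 356]) cube([86, 1229, 18]);
translate([1778, 225, 356]) cube([86, 1229, 18]);
translate([1895, 225, 356]) cube([86, 1229, 18]);
translate([2012, 225, 356]) cube([86, 1229, 18]);
translate([2129, 225, 356]) cube([86, 1229, 18]);
translate([2246, 225, 356]) cube([86, 1229, 18]);


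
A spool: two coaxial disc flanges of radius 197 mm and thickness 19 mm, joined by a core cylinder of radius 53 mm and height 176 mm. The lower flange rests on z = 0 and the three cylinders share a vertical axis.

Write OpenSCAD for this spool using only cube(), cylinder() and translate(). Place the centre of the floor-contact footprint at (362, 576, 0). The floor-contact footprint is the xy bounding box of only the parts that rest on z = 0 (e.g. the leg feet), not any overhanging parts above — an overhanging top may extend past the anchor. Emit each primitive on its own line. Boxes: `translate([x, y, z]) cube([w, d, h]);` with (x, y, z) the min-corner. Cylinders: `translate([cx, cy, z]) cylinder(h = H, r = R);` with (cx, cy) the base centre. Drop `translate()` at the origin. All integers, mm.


translate([362, 576, 0]) cylinder(h = 19, r = 197);
translate([362, 576, 19]) cylinder(h = 176, r = 53);
translate([362, 576, 195]) cylinder(h = 19, r = 197);


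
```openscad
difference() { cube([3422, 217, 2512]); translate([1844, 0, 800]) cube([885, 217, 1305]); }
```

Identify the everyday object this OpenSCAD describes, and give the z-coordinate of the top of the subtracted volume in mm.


A wall with a window opening. The window head height is 2105 mm.

A wall with a rectangular opening subtracted — a window. Sill at z = 800, opening 1305 mm tall, so the head is at 800 + 1305 = 2105 mm.


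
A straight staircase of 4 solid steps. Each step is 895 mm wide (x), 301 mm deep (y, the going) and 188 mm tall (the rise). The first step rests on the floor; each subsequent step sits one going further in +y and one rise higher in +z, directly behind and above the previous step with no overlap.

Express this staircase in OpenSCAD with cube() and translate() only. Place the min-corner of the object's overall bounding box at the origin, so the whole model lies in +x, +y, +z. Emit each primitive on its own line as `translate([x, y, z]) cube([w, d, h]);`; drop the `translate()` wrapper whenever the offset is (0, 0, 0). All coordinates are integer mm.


cube([895, 301, 188]);
translate([0, 301, 188]) cube([895, 301, 188]);
translate([0, 602, 376]) cube([895, 301, 188]);
translate([0, 903, 564]) cube([895, 301, 188]);


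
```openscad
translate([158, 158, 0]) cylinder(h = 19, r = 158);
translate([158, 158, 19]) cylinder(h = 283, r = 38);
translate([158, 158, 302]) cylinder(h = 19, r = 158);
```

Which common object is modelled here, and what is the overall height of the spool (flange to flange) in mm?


A spool. The overall height is 321 mm.

Three coaxial cylinders, large–small–large — a spool. Two 19 mm flanges and a 283 mm core give 19 + 283 + 19 = 321 mm.


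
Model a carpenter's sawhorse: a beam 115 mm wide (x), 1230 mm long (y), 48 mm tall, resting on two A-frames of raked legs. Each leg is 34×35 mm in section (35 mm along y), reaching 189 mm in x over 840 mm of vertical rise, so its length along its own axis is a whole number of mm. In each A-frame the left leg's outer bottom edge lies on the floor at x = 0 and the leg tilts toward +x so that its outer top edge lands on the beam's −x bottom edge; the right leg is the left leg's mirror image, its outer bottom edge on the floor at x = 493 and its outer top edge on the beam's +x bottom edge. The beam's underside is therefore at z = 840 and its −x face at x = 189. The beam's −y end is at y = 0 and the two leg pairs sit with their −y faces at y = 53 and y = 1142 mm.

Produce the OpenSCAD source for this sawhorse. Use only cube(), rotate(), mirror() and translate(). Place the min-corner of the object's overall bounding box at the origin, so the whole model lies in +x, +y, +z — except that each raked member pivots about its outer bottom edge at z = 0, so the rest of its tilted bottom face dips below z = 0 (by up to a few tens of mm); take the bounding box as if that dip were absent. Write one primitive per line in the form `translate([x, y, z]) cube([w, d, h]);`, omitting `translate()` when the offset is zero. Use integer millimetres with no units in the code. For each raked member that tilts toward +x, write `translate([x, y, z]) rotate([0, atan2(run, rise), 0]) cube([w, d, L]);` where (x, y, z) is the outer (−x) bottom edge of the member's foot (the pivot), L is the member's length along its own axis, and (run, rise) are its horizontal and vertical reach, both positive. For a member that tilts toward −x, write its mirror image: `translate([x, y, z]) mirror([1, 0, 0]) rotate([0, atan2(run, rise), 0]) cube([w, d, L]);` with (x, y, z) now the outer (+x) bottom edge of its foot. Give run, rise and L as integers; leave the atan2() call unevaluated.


translate([189, 0, 840]) cube([115, 1230, 48]);
translate([0, 53, 0]) rotate([0, atan2(189, 840), 0]) cube([34, 35, 861]);
translate([493, 53, 0]) mirror([1, 0, 0]) rotate([0, atan2(189, 840), 0]) cube([34, 35, 861]);
translate([0, 1142, 0]) rotate([0, atan2(189, 840), 0]) cube([34, 35, 861]);
translate([493, 1142, 0]) mirror([1, 0, 0]) rotate([0, atan2(189, 840), 0]) cube([34, 35, 861]);


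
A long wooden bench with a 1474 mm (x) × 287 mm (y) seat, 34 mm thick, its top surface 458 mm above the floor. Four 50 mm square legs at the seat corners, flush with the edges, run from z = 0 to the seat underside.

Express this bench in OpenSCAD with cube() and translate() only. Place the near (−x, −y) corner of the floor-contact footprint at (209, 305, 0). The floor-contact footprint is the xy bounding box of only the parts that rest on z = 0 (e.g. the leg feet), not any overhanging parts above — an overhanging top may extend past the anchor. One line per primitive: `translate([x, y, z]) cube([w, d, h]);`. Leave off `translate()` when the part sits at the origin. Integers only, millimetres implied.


// leg_h = 458 − 34 = 424
translate([209, 305, 424]) cube([1474, 287, 34]);
translate([209, 305, 0]) cube([50, 50, 424]);
translate([209, 542, 0]) cube([50, 50, 424]);
translate([1633, 305, 0]) cube([50, 50, 424]);
translate([1633, 542, 0]) cube([50, 50, 424]);


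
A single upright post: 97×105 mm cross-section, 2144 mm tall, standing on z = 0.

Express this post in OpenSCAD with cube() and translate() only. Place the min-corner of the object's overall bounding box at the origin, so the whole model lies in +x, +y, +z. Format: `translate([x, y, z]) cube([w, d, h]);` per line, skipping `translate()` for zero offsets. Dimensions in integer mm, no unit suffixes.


cube([97, 105, 2144]);


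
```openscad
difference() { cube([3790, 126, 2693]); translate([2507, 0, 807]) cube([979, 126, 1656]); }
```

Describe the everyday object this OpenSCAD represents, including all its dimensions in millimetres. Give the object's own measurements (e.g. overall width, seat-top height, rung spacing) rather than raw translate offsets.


A wall 3790 mm long (x), 126 mm thick (y), 2693 mm tall, with a rectangular window opening cut through it. The opening is 979 mm wide and 1656 mm tall; its sill is at z = 807 mm and its near (−x) edge is 2507 mm from the wall's −x end. The opening passes through the full wall thickness.


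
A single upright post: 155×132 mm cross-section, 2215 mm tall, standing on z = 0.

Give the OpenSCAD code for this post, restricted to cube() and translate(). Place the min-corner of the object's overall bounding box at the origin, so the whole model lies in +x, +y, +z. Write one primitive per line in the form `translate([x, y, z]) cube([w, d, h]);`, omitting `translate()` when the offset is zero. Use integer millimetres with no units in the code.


cube([155, 132, 2215]);


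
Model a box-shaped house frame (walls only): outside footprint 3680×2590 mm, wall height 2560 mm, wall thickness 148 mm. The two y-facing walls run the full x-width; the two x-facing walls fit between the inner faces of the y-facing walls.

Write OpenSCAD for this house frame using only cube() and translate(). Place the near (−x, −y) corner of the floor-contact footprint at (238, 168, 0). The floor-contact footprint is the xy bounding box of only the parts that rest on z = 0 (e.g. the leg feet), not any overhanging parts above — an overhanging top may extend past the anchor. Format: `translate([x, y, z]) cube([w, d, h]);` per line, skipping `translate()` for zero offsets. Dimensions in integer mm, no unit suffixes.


translate([238, 168, 0]) cube([3680, 148, 2560]);
translate([238, 2610, 0]) cube([3680, 148, 2560]);
translate([238, 316, 0]) cube([148, 2294, 2560]);
translate([3770, 316, 0]) cube([148, 2294, 2560]);
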